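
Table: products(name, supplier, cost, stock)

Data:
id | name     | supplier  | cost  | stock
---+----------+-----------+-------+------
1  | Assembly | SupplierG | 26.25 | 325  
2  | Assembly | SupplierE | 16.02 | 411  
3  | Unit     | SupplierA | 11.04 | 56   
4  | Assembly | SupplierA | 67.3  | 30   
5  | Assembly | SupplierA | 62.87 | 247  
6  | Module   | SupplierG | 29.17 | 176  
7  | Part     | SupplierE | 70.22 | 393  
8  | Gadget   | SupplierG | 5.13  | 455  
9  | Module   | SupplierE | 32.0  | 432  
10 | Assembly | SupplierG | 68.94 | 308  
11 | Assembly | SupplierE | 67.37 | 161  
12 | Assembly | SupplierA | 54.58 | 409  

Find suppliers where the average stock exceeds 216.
SELECT supplier, AVG(stock)
FROM products
GROUP BY supplier
HAVING AVG(stock) > 216

Result:
  SupplierE: avg=349.25
  SupplierG: avg=316.00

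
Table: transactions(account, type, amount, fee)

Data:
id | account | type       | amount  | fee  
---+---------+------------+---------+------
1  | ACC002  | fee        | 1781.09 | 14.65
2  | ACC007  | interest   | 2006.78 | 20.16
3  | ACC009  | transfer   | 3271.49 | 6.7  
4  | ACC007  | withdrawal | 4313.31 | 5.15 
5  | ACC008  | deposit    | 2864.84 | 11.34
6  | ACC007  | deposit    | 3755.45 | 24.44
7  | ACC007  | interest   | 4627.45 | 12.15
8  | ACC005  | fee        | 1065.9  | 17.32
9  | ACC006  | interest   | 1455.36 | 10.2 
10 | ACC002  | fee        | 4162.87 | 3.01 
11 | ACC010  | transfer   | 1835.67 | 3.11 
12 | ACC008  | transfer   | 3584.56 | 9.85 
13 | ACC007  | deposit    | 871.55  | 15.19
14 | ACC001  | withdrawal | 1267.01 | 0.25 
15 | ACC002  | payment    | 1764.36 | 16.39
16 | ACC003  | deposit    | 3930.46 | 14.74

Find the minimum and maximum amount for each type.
SELECT type, MIN(amount), MAX(amount)
FROM transactions
GROUP BY type

Result:
  deposit: min=871.55, max=3930.46
  fee: min=1065.90, max=4162.87
  interest: min=1455.36, max=4627.45
  payment: min=1764.36, max=1764.36
  transfer: min=1835.67, max=3584.56
  withdrawal: min=1267.01, max=4313.31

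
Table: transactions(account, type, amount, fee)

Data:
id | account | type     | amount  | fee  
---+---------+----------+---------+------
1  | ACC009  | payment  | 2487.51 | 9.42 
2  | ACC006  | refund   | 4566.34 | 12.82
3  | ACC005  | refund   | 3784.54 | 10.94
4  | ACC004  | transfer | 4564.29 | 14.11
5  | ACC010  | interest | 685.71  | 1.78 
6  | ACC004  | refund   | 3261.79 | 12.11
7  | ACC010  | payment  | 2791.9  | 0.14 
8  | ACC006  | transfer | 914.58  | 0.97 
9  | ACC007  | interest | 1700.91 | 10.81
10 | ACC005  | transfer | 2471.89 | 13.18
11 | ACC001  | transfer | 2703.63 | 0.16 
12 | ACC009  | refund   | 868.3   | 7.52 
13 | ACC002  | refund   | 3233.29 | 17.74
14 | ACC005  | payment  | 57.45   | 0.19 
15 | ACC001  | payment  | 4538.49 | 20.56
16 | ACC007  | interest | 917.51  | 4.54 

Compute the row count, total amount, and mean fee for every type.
SELECT type,
       COUNT(*) as cnt,
       SUM(amount) as total_amount,
       AVG(fee) as avg_fee
FROM transactions
GROUP BY type

Result:
  interest: 3 records, 3304.13 total amount, 5.71 avg fee
  payment: 4 records, 9875.35 total amount, 7.58 avg fee
  refund: 5 records, 15714.26 total amount, 12.23 avg fee
  transfer: 4 records, 10654.39 total amount, 7.11 avg fee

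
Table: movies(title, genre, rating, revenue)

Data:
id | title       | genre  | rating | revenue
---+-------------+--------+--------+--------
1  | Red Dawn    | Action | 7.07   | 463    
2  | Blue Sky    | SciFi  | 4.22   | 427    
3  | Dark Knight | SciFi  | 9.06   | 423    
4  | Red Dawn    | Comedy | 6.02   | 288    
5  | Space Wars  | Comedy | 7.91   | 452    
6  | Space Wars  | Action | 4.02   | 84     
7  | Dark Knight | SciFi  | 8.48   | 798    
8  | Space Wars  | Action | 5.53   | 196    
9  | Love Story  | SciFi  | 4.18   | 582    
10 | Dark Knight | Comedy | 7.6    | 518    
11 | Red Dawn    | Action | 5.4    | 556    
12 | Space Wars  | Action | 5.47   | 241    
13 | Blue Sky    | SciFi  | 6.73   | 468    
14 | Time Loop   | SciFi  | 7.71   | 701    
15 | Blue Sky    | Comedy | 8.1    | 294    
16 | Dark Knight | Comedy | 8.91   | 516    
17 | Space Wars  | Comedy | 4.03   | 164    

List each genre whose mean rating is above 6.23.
SELECT genre, AVG(rating)
FROM movies
GROUP BY genre
HAVING AVG(rating) > 6.23

Result:
  Comedy: avg=7.10
  SciFi: avg=6.73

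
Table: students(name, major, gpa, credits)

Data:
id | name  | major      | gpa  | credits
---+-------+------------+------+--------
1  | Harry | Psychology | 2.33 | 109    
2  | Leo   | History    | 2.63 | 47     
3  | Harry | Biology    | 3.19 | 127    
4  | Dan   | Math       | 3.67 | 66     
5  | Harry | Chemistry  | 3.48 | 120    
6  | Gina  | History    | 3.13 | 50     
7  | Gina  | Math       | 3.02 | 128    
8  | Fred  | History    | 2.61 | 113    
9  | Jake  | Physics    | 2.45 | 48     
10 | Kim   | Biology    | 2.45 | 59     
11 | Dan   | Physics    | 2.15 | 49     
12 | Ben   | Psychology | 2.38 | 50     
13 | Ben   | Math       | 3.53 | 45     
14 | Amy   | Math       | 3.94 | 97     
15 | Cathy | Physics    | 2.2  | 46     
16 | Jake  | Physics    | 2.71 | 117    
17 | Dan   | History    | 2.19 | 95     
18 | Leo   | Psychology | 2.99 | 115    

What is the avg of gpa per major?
SELECT major, AVG(gpa) as result
FROM students
GROUP BY major

Result:
  Biology: 2.82
  Chemistry: 3.48
  History: 2.64
  Math: 3.54
  Physics: 2.38
  Psychology: 2.57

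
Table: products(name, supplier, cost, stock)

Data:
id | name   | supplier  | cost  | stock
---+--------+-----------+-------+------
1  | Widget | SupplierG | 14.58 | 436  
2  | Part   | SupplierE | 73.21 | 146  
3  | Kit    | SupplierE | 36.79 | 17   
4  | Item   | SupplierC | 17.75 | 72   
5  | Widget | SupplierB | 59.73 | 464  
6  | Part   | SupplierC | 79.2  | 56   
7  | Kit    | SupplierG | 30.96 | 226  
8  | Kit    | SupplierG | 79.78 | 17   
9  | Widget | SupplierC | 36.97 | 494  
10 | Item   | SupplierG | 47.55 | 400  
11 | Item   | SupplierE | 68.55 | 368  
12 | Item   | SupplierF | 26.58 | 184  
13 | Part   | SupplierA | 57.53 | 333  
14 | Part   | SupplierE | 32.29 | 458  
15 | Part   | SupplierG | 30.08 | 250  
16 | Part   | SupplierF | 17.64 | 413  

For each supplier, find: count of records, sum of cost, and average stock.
SELECT supplier,
       COUNT(*) as cnt,
       SUM(cost) as total_cost,
       AVG(stock) as avg_stock
FROM products
GROUP BY supplier

Result:
  SupplierA: 1 records, 57.53 total cost, 333.00 avg stock
  SupplierB: 1 records, 59.73 total cost, 464.00 avg stock
  SupplierC: 3 records, 133.92 total cost, 207.33 avg stock
  SupplierE: 4 records, 210.84 total cost, 247.25 avg stock
  SupplierF: 2 records, 44.22 total cost, 298.50 avg stock
  SupplierG: 5 records, 202.95 total cost, 265.80 avg stock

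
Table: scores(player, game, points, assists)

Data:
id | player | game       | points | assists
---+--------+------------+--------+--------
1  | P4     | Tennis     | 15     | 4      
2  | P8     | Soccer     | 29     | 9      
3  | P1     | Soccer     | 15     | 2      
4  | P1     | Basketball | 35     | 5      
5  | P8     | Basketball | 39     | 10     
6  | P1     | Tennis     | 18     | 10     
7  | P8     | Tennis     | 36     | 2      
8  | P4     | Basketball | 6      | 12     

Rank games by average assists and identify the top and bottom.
SELECT game, AVG(assists)
FROM scores
GROUP BY game
ORDER BY AVG(assists)

All groups:
  Tennis: 5.33
  Soccer: 5.50
  Basketball: 9.00

Highest: Basketball (9.00)
Lowest: Tennis (5.33)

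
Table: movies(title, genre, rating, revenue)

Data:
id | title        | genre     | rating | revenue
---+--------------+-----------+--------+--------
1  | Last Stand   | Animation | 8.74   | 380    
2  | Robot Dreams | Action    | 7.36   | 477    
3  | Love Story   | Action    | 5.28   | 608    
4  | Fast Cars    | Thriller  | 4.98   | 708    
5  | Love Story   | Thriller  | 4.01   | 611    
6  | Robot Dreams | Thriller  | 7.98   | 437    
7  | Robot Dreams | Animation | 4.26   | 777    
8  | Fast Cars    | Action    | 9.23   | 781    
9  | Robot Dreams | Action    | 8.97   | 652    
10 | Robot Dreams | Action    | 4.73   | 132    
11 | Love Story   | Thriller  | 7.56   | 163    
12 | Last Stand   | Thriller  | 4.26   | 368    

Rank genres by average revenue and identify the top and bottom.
SELECT genre, AVG(revenue)
FROM movies
GROUP BY genre
ORDER BY AVG(revenue)

All groups:
  Thriller: 457.40
  Action: 530.00
  Animation: 578.50

Highest: Animation (578.50)
Lowest: Thriller (457.40)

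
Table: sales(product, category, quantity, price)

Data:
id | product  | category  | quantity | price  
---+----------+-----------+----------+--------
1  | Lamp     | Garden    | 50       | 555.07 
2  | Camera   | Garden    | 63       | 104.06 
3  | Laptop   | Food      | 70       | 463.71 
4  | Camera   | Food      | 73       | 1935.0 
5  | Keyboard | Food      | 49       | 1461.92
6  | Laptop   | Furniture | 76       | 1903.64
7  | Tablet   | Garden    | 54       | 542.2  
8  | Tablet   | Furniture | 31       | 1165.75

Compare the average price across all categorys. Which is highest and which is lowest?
SELECT category, AVG(price)
FROM sales
GROUP BY category
ORDER BY AVG(price)

All groups:
  Garden: 400.44
  Food: 1286.88
  Furniture: 1534.70

Highest: Furniture (1534.70)
Lowest: Garden (400.44)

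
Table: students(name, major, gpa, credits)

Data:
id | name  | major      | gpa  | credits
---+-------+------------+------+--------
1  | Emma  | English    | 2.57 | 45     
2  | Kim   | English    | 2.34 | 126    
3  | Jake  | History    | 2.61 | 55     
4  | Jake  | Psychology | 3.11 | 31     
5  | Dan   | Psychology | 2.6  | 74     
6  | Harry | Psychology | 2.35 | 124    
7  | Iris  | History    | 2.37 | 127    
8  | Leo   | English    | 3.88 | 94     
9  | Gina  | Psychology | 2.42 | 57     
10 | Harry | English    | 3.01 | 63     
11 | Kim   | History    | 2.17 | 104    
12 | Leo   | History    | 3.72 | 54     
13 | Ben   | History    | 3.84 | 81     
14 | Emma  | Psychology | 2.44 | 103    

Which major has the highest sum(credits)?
SELECT major, SUM(credits) as val
FROM students
GROUP BY major
ORDER BY val DESC
LIMIT 1

Result: History with sum(credits) = 421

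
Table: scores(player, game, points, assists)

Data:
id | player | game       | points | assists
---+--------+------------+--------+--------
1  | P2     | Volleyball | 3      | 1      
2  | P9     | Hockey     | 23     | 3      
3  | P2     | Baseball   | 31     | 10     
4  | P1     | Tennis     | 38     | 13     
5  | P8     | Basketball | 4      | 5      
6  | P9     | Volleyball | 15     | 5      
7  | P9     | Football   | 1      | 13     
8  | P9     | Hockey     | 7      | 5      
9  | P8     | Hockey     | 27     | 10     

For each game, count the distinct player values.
SELECT game, COUNT(DISTINCT player)
FROM scores
GROUP BY game

Result:
  Baseball: 1 distinct
  Basketball: 1 distinct
  Football: 1 distinct
  Hockey: 2 distinct
  Tennis: 1 distinct
  Volleyball: 2 distinct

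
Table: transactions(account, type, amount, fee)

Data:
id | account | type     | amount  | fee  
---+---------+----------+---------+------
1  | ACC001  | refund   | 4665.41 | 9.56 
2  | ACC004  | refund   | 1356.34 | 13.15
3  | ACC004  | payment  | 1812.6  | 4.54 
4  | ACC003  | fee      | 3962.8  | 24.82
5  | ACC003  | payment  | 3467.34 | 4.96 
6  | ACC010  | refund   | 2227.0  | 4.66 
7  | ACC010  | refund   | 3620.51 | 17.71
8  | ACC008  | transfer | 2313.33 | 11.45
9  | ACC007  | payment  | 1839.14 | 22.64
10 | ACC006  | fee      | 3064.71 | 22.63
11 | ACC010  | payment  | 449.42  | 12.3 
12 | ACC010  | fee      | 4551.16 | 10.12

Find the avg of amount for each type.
SELECT type, AVG(amount) as result
FROM transactions
GROUP BY type

Result:
  fee: 3859.56
  payment: 1892.13
  refund: 2967.32
  transfer: 2313.33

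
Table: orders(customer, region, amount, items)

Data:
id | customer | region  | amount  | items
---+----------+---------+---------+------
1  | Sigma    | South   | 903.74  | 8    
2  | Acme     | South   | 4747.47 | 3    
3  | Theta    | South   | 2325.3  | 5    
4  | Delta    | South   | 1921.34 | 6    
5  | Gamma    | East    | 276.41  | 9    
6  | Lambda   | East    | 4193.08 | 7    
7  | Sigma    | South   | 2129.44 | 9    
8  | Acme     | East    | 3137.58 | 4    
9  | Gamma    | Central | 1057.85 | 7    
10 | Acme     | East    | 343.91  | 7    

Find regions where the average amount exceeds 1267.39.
SELECT region, AVG(amount)
FROM orders
GROUP BY region
HAVING AVG(amount) > 1267.39

Result:
  East: avg=1987.75
  South: avg=2405.46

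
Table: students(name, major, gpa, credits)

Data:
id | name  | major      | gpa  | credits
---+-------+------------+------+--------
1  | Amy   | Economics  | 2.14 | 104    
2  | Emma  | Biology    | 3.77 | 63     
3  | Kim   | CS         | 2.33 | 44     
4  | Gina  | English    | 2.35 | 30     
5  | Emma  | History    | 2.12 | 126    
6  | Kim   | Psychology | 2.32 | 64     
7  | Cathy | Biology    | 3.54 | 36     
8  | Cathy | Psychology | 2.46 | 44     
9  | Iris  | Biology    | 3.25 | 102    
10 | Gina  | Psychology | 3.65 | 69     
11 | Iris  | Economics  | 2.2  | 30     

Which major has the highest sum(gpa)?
SELECT major, SUM(gpa) as val
FROM students
GROUP BY major
ORDER BY val DESC
LIMIT 1

Result: Biology with sum(gpa) = 10.56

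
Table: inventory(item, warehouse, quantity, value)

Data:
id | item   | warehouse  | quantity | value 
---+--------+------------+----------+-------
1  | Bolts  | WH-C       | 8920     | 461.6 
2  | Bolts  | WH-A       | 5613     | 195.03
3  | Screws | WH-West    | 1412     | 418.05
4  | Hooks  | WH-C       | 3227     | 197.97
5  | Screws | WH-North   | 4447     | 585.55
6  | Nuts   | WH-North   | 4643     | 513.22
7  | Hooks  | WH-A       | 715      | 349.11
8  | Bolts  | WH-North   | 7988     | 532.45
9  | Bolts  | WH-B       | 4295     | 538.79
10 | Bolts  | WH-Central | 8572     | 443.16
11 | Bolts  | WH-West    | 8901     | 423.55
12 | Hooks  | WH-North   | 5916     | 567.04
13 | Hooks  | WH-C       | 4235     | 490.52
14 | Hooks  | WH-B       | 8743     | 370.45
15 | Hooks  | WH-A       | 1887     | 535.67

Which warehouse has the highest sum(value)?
SELECT warehouse, SUM(value) as val
FROM inventory
GROUP BY warehouse
ORDER BY val DESC
LIMIT 1

Result: WH-North with sum(value) = 2198.26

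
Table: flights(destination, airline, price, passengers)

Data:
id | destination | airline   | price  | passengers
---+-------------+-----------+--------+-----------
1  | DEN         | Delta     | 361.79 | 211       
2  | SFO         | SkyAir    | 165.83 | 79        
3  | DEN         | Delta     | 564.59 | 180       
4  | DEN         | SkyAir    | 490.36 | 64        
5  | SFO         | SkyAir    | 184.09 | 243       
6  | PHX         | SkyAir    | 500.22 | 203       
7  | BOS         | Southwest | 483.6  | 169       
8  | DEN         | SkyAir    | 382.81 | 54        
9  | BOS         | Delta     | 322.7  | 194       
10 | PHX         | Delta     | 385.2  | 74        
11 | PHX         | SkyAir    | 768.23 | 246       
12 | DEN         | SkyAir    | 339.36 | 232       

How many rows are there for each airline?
SELECT airline, COUNT(*) as count
FROM flights
GROUP BY airline

Result:
  Delta: 4
  SkyAir: 7
  Southwest: 1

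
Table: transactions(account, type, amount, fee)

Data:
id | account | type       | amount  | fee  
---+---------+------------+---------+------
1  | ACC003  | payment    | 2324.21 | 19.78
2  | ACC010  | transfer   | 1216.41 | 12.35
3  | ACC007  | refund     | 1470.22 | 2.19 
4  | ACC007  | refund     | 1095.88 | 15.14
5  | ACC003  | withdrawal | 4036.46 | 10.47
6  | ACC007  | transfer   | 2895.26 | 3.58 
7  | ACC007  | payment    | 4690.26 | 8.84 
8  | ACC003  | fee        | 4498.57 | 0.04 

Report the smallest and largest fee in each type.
SELECT type, MIN(fee), MAX(fee)
FROM transactions
GROUP BY type

Result:
  fee: min=0.04, max=0.04
  payment: min=8.84, max=19.78
  refund: min=2.19, max=15.14
  transfer: min=3.58, max=12.35
  withdrawal: min=10.47, max=10.47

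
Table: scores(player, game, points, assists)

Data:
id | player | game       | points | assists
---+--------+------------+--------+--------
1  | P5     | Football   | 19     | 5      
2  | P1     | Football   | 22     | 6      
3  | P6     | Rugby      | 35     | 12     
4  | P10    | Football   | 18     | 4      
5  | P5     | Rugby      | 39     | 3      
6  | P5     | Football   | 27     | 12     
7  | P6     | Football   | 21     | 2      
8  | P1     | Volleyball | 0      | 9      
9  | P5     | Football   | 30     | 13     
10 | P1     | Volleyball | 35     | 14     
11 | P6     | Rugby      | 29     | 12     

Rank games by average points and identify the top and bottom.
SELECT game, AVG(points)
FROM scores
GROUP BY game
ORDER BY AVG(points)

All groups:
  Volleyball: 17.50
  Football: 22.83
  Rugby: 34.33

Highest: Rugby (34.33)
Lowest: Volleyball (17.50)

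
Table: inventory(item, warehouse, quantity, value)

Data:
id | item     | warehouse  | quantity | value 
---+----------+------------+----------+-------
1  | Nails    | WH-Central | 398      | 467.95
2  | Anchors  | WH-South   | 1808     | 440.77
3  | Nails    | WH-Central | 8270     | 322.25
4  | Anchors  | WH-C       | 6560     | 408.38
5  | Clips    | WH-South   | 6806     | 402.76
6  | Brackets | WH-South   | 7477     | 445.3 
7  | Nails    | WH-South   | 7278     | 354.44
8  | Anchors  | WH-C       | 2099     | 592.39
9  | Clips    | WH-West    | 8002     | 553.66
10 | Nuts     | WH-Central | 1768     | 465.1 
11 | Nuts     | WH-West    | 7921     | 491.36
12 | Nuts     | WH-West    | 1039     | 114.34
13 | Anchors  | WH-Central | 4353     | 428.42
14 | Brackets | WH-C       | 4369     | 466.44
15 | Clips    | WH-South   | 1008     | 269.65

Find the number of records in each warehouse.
SELECT warehouse, COUNT(*) as count
FROM inventory
GROUP BY warehouse

Result:
  WH-C: 3
  WH-Central: 4
  WH-South: 5
  WH-West: 3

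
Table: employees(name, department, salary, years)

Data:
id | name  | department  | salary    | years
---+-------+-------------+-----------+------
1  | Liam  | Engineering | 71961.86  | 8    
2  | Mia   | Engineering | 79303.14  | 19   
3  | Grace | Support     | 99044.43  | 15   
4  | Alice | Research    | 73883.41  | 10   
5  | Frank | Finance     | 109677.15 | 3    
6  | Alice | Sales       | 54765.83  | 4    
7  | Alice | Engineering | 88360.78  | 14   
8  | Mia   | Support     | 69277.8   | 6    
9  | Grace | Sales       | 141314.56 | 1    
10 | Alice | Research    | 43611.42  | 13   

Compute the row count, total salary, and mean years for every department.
SELECT department,
       COUNT(*) as cnt,
       SUM(salary) as total_salary,
       AVG(years) as avg_years
FROM employees
GROUP BY department

Result:
  Engineering: 3 records, 239625.78 total salary, 13.67 avg years
  Finance: 1 records, 109677.15 total salary, 3.00 avg years
  Research: 2 records, 117494.83 total salary, 11.50 avg years
  Sales: 2 records, 196080.39 total salary, 2.50 avg years
  Support: 2 records, 168322.23 total salary, 10.50 avg years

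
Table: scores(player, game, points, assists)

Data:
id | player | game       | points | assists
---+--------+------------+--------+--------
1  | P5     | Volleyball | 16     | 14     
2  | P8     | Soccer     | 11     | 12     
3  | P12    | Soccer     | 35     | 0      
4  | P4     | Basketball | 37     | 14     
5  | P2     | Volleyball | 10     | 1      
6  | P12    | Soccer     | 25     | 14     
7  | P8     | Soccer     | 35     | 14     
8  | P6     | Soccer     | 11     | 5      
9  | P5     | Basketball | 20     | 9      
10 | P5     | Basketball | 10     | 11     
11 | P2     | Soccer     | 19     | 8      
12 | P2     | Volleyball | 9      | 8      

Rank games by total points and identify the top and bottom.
SELECT game, SUM(points)
FROM scores
GROUP BY game
ORDER BY SUM(points)

All groups:
  Volleyball: 35
  Basketball: 67
  Soccer: 136

Highest: Soccer (136)
Lowest: Volleyball (35)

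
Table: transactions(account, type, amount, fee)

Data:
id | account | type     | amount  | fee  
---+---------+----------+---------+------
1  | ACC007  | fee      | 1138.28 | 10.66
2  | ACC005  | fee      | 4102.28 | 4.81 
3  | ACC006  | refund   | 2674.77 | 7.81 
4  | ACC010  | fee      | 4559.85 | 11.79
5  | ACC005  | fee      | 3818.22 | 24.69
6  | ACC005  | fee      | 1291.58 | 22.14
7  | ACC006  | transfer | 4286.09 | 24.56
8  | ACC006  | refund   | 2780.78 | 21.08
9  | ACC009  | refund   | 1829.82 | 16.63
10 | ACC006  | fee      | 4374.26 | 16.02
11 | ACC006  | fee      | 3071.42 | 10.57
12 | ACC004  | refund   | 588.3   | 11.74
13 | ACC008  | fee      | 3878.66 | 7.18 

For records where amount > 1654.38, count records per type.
SELECT type, COUNT(*)
FROM transactions
WHERE amount > 1654.38
GROUP BY type

Note: WHERE filters rows before grouping.

Result:
  fee: 6
  refund: 3
  transfer: 1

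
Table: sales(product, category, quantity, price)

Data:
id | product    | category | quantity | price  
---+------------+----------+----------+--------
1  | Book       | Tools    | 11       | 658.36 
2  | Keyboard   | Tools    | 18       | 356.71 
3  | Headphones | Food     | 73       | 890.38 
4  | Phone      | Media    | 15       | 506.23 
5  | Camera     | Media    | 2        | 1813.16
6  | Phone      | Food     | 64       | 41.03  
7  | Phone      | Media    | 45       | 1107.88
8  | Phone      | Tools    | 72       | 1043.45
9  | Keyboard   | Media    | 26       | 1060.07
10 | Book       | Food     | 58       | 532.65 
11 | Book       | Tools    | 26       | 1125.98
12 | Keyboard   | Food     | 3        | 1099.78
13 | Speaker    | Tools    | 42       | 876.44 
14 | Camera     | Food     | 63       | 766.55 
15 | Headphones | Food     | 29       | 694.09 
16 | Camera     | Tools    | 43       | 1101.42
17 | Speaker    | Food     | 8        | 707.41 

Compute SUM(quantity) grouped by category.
SELECT category, SUM(quantity) as result
FROM sales
GROUP BY category

Result:
  Food: 298
  Media: 88
  Tools: 212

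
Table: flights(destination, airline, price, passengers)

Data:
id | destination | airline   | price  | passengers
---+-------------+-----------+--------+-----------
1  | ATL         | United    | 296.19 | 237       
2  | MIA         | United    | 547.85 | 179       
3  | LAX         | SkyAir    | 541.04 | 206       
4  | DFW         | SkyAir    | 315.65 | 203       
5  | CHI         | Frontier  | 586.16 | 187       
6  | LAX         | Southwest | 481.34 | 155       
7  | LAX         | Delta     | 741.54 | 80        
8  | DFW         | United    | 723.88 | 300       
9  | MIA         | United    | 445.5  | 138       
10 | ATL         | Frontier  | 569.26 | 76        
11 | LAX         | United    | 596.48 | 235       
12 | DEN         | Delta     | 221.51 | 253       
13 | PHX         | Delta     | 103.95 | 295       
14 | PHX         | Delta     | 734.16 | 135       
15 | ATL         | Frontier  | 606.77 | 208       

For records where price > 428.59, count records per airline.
SELECT airline, COUNT(*)
FROM flights
WHERE price > 428.59
GROUP BY airline

Note: WHERE filters rows before grouping.

Result:
  Delta: 2
  Frontier: 3
  SkyAir: 1
  Southwest: 1
  United: 4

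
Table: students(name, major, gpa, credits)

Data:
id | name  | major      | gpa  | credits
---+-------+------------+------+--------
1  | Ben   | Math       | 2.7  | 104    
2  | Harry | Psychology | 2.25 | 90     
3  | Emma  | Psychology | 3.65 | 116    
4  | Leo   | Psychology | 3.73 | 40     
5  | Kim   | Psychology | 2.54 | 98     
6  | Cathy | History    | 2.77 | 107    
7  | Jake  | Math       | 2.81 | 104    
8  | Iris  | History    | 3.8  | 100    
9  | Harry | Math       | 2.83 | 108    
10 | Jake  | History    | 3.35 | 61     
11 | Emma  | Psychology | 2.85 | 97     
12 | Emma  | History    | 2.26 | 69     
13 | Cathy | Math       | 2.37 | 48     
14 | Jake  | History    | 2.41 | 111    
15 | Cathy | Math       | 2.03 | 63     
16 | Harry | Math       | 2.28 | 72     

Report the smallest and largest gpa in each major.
SELECT major, MIN(gpa), MAX(gpa)
FROM students
GROUP BY major

Result:
  History: min=2.26, max=3.80
  Math: min=2.03, max=2.83
  Psychology: min=2.25, max=3.73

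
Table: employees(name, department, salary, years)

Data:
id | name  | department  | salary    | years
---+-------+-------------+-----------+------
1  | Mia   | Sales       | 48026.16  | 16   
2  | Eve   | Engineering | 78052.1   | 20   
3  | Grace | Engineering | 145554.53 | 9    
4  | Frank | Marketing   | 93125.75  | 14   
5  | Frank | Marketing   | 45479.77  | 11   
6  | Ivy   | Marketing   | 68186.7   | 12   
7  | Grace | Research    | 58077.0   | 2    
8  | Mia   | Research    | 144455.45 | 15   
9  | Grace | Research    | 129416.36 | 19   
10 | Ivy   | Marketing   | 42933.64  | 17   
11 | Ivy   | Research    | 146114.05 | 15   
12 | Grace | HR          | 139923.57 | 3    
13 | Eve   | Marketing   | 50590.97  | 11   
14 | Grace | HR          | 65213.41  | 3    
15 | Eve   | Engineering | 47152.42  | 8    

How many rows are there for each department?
SELECT department, COUNT(*) as count
FROM employees
GROUP BY department

Result:
  Engineering: 3
  HR: 2
  Marketing: 5
  Research: 4
  Sales: 1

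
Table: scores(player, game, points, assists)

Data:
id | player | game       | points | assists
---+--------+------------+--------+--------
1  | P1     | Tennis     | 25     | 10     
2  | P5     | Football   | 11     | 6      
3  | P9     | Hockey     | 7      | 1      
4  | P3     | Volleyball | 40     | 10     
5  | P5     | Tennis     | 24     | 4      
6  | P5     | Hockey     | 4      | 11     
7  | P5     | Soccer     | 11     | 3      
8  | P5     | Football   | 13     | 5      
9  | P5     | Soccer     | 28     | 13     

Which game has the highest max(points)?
SELECT game, MAX(points) as val
FROM scores
GROUP BY game
ORDER BY val DESC
LIMIT 1

Result: Volleyball with max(points) = 40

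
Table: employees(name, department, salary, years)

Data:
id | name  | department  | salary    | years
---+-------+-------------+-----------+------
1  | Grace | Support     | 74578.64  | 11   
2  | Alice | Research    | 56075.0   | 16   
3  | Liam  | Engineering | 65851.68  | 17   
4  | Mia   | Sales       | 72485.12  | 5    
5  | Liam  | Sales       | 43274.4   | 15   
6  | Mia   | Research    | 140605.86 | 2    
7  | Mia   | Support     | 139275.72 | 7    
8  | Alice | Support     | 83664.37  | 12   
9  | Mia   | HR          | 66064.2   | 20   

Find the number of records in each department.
SELECT department, COUNT(*) as count
FROM employees
GROUP BY department

Result:
  Engineering: 1
  HR: 1
  Research: 2
  Sales: 2
  Support: 3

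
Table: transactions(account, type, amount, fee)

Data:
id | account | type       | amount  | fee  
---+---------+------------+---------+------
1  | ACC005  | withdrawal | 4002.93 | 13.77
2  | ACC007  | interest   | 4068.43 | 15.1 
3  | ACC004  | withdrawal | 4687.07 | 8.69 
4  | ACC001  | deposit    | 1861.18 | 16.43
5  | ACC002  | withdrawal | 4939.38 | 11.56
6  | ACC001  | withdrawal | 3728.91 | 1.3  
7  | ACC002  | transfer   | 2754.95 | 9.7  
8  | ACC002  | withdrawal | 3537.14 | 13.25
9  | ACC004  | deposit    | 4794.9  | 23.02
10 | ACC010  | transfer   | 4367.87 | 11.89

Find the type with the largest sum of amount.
SELECT type, SUM(amount) as val
FROM transactions
GROUP BY type
ORDER BY val DESC
LIMIT 1

Result: withdrawal with sum(amount) = 20895.43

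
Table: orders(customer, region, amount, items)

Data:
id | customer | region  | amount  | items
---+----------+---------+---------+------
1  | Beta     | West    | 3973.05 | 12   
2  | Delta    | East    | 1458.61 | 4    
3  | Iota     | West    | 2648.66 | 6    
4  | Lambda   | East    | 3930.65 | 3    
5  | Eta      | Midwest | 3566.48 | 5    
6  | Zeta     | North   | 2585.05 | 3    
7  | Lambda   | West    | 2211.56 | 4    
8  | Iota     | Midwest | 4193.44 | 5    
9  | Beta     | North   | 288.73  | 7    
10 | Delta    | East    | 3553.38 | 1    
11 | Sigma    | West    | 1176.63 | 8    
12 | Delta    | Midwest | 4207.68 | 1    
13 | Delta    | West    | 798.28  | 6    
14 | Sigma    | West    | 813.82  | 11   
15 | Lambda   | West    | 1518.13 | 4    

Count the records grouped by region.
SELECT region, COUNT(*) as count
FROM orders
GROUP BY region

Result:
  East: 3
  Midwest: 3
  North: 2
  West: 7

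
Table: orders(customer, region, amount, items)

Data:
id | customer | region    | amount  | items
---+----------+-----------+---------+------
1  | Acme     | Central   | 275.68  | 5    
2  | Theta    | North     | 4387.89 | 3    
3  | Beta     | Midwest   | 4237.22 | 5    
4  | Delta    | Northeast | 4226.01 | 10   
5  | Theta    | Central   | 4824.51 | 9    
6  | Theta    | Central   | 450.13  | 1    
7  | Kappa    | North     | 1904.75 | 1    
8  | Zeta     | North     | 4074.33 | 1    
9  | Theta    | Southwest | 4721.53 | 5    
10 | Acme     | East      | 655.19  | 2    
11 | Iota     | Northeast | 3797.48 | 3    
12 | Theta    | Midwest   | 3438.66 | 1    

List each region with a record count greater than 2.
SELECT region, COUNT(*) as cnt
FROM orders
GROUP BY region
HAVING COUNT(*) > 2

Result:
  Central: 3
  North: 3

Note: HAVING filters groups after aggregation, WHERE filters rows before.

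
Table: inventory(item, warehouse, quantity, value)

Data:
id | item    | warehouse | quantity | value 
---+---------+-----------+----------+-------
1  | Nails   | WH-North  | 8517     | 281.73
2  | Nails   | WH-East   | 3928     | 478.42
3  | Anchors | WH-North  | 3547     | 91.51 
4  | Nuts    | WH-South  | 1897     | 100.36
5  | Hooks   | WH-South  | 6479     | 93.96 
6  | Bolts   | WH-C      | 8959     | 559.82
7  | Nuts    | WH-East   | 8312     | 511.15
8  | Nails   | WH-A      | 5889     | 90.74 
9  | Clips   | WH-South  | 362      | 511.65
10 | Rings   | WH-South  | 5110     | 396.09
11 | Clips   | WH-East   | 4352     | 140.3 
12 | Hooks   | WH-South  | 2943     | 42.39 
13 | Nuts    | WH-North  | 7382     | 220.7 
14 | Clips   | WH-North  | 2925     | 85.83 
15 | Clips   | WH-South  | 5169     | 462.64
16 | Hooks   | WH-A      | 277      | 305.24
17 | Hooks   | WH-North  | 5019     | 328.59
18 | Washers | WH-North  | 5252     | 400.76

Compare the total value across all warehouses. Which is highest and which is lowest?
SELECT warehouse, SUM(value)
FROM inventory
GROUP BY warehouse
ORDER BY SUM(value)

All groups:
  WH-A: 395.98
  WH-C: 559.82
  WH-East: 1129.87
  WH-North: 1409.12
  WH-South: 1607.09

Highest: WH-South (1607.09)
Lowest: WH-A (395.98)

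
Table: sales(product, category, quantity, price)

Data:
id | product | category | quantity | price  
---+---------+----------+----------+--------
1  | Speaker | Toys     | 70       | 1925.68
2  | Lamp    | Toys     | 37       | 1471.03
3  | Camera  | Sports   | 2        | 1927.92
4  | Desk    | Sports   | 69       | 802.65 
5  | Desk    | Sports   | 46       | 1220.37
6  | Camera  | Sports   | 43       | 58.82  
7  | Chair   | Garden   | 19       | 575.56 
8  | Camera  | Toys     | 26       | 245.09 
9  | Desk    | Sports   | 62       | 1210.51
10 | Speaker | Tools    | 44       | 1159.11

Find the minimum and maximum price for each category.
SELECT category, MIN(price), MAX(price)
FROM sales
GROUP BY category

Result:
  Garden: min=575.56, max=575.56
  Sports: min=58.82, max=1927.92
  Tools: min=1159.11, max=1159.11
  Toys: min=245.09, max=1925.68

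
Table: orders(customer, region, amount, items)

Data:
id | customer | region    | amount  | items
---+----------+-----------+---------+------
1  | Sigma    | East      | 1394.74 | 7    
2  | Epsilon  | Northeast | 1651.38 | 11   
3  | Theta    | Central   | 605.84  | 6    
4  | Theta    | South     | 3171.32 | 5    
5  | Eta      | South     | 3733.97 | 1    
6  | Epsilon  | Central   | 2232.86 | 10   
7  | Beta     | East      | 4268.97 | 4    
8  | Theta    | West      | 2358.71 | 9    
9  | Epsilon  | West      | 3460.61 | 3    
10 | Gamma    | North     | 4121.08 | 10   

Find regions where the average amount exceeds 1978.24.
SELECT region, AVG(amount)
FROM orders
GROUP BY region
HAVING AVG(amount) > 1978.24

Result:
  East: avg=2831.86
  North: avg=4121.08
  South: avg=3452.65
  West: avg=2909.66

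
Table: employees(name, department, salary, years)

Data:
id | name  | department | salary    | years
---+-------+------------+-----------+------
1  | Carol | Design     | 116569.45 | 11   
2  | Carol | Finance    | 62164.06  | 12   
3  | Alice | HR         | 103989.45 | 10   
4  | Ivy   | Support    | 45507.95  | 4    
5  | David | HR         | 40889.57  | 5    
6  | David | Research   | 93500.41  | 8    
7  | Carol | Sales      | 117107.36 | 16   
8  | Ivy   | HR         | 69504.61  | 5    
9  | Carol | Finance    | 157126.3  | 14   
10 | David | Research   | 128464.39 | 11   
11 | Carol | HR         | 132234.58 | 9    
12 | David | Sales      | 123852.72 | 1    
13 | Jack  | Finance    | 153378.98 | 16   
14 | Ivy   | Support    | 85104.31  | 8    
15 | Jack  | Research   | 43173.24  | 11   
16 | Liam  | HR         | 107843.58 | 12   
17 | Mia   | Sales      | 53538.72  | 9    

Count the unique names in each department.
SELECT department, COUNT(DISTINCT name)
FROM employees
GROUP BY department

Result:
  Design: 1 distinct
  Finance: 2 distinct
  HR: 5 distinct
  Research: 2 distinct
  Sales: 3 distinct
  Support: 1 distinct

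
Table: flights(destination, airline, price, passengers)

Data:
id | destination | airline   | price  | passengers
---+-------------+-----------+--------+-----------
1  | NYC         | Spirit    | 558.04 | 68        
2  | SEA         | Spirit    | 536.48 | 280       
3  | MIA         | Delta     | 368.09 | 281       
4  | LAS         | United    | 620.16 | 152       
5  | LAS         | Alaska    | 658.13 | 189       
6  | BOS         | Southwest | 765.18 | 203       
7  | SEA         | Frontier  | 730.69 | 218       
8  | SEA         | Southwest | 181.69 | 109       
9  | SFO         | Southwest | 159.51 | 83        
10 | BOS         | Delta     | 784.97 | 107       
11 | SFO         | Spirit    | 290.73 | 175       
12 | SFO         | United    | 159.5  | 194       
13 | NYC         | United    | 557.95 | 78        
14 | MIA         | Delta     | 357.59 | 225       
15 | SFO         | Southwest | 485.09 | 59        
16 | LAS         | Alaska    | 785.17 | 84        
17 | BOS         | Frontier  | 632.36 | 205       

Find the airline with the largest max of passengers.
SELECT airline, MAX(passengers) as val
FROM flights
GROUP BY airline
ORDER BY val DESC
LIMIT 1

Result: Delta with max(passengers) = 281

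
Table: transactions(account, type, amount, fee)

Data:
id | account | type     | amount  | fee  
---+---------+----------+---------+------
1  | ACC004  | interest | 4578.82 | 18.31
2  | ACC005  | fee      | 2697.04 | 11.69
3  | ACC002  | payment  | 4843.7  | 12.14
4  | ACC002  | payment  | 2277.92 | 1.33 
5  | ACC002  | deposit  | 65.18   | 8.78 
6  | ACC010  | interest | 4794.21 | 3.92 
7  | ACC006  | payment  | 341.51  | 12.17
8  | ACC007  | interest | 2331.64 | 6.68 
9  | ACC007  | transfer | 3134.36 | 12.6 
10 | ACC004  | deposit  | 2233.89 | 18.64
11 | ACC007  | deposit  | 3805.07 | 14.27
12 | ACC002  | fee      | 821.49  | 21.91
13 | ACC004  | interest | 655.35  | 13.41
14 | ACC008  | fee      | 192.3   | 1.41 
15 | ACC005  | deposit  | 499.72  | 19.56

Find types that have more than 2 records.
SELECT type, COUNT(*) as cnt
FROM transactions
GROUP BY type
HAVING COUNT(*) > 2

Result:
  deposit: 4
  fee: 3
  interest: 4
  payment: 3

Note: HAVING filters groups after aggregation, WHERE filters rows before.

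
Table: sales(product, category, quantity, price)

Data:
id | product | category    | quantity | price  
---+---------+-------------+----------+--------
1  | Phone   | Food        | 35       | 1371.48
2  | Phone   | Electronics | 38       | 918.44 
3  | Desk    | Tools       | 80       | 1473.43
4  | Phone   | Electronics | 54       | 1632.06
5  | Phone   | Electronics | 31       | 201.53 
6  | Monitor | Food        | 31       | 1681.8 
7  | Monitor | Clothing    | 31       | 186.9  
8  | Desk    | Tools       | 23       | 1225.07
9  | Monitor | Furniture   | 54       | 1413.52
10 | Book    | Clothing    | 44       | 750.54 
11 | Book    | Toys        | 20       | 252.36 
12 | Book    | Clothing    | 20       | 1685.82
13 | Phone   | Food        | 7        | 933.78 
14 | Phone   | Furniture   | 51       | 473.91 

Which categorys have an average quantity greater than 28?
SELECT category, AVG(quantity)
FROM sales
GROUP BY category
HAVING AVG(quantity) > 28

Result:
  Clothing: avg=31.67
  Electronics: avg=41.00
  Furniture: avg=52.50
  Tools: avg=51.50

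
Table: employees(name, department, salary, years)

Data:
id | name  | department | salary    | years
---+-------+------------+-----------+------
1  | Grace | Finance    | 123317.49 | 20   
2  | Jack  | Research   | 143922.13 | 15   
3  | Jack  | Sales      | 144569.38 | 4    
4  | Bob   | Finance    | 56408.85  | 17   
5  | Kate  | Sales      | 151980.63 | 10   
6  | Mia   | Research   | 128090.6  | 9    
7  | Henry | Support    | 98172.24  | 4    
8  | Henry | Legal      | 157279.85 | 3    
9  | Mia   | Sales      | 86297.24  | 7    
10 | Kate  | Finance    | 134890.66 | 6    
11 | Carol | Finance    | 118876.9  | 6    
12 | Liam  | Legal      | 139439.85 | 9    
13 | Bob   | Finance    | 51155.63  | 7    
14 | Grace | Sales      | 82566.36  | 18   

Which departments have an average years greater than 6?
SELECT department, AVG(years)
FROM employees
GROUP BY department
HAVING AVG(years) > 6

Result:
  Finance: avg=11.20
  Research: avg=12.00
  Sales: avg=9.75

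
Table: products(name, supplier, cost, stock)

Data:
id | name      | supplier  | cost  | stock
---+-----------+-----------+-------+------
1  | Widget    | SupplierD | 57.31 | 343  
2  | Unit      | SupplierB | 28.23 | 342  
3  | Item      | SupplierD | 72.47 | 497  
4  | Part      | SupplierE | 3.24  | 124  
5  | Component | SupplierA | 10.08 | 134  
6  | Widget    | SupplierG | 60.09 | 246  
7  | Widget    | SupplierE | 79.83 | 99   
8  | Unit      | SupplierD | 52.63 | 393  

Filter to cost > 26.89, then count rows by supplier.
SELECT supplier, COUNT(*)
FROM products
WHERE cost > 26.89
GROUP BY supplier

Note: WHERE filters rows before grouping.

Result:
  SupplierB: 1
  SupplierD: 3
  SupplierE: 1
  SupplierG: 1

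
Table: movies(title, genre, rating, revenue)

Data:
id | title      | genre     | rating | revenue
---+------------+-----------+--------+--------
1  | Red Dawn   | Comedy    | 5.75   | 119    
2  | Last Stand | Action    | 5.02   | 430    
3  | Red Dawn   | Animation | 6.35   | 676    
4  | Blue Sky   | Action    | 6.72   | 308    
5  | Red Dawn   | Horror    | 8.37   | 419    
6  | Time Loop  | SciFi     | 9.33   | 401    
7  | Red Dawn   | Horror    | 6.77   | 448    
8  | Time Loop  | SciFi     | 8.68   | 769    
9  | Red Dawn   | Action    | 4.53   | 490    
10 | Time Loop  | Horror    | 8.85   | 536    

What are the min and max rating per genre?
SELECT genre, MIN(rating), MAX(rating)
FROM movies
GROUP BY genre

Result:
  Action: min=4.53, max=6.72
  Animation: min=6.35, max=6.35
  Comedy: min=5.75, max=5.75
  Horror: min=6.77, max=8.85
  SciFi: min=8.68, max=9.33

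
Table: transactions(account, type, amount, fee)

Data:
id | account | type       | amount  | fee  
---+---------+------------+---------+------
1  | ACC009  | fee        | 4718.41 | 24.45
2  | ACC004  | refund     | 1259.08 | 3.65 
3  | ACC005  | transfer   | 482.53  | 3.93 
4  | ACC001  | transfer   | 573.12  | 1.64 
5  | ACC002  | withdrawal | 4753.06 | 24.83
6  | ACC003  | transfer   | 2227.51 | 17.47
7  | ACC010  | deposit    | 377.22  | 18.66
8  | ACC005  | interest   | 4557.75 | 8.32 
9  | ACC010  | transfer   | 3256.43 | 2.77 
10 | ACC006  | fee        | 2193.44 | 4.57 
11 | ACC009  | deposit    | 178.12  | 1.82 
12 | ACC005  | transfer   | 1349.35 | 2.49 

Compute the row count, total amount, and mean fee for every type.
SELECT type,
       COUNT(*) as cnt,
       SUM(amount) as total_amount,
       AVG(fee) as avg_fee
FROM transactions
GROUP BY type

Result:
  deposit: 2 records, 555.34 total amount, 10.24 avg fee
  fee: 2 records, 6911.85 total amount, 14.51 avg fee
  interest: 1 records, 4557.75 total amount, 8.32 avg fee
  refund: 1 records, 1259.08 total amount, 3.65 avg fee
  transfer: 5 records, 7888.94 total amount, 5.66 avg fee
  withdrawal: 1 records, 4753.06 total amount, 24.83 avg fee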